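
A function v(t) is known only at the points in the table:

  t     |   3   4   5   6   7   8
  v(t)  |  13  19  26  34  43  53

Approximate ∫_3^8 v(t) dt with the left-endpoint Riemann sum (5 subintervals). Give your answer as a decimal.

Δt = 1.
Sum = 1·[13 + 19 + 26 + 34 + 43] = 135.

135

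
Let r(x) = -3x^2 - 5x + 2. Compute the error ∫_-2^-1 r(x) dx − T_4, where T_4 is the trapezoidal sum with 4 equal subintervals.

0.03125

Exact integral: ∫_-2^-1 r(x) dx = 2.5.
T_4 = 2.46875.
Error = 2.5 − 2.46875 = 0.03125.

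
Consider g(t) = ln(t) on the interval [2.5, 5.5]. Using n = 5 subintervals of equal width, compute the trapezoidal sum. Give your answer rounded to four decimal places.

4.0789

Δt = (5.5 − 2.5)/5 = 0.6.
g(2.5) ≈ 0.9163, g(3.1) ≈ 1.1314, g(3.7) ≈ 1.3083, g(4.3) ≈ 1.4586, g(4.9) ≈ 1.5892, g(5.5) ≈ 1.7047.
T_5 = (Δt/2)·[g(t_0) + 2g(t_1) + ... + 2g(t_{4}) + g(t_5)].
Sum ≈ 4.0789.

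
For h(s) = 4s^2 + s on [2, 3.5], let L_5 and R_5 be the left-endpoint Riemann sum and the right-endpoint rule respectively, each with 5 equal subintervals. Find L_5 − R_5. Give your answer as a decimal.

L_5 = 45.54.
R_5 = 55.89.
L_5 − R_5 = -10.35.

-10.35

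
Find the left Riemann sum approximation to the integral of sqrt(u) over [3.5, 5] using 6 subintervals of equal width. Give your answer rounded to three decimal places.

3.042

Δu = (5 − 3.5)/6 = 0.25.
Left endpoints: 3.5, 3.75, 4, 4.25, 4.5, 4.75.
f(3.5) ≈ 1.871, f(3.75) ≈ 1.936, f(4) ≈ 2.000, f(4.25) ≈ 2.062, f(4.5) ≈ 2.121, f(4.75) ≈ 2.179.
Sum = Δu · [f(3.5) + f(3.75) + f(4) + ...].
Sum ≈ 3.042.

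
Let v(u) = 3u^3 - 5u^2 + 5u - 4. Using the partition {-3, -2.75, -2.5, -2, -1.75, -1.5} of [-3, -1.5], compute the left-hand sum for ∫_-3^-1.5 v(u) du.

-138.5859375

Subinterval widths: 0.25, 0.25, 0.5, 0.25, 0.25.
Left endpoints: -3, -2.75, -2.5, -2, -1.75.
v(-3) = -145, v(-2.75) = -117.953125, v(-2.5) = -94.625, v(-2) = -58, v(-1.75) = -44.140625.
Sum = Σ Δu_i · v(u_i).
Sum = -138.5859375.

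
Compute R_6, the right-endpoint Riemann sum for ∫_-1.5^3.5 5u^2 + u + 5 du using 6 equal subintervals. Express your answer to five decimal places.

Δu = (3.5 − (-1.5))/6 = 5/6.
Right endpoints: -2/3, 1/6, 1, 11/6, 8/3, 3.5.
f(-2/3) = 59/9, f(1/6) = 191/36, f(1) = 11, f(11/6) = 851/36, f(8/3) = 389/9, f(3.5) = 69.75.
Sum = Δu · [f(-2/3) + f(1/6) + f(1) + ...].
Sum ≈ 132.89352.

132.89352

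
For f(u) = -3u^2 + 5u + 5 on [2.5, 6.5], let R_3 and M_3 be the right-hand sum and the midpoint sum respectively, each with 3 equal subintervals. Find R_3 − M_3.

-64

R_3 ≈ -211.222222.
M_3 ≈ -147.222222.
R_3 − M_3 = -64.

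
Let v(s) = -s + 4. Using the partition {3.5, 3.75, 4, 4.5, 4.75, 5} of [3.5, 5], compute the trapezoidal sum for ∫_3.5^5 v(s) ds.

Subinterval widths: 0.25, 0.25, 0.5, 0.25, 0.25.
v(3.5) = 0.5, v(3.75) = 0.25, v(4) = 0, v(4.5) = -0.5, v(4.75) = -0.75, v(5) = -1.
On each subinterval the trapezoid contributes (Δs_i/2)·[v(s_{i-1}) + v(s_i)].
Sum = -0.375.

-0.375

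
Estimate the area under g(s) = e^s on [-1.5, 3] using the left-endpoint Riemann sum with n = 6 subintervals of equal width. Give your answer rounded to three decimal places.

13.336

Δs = (3 − (-1.5))/6 = 0.75.
Left endpoints: -1.5, -0.75, 0, 0.75, 1.5, 2.25.
g(-1.5) ≈ 0.223, g(-0.75) ≈ 0.472, g(0) ≈ 1.000, g(0.75) ≈ 2.117, g(1.5) ≈ 4.482, g(2.25) ≈ 9.488.
Sum = Δs · [g(-1.5) + g(-0.75) + g(0) + ...].
Sum ≈ 13.336.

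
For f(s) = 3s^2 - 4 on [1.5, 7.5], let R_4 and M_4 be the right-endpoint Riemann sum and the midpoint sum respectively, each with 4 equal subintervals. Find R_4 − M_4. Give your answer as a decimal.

131.625

R_4 = 522.75.
M_4 = 391.125.
R_4 − M_4 = 131.625.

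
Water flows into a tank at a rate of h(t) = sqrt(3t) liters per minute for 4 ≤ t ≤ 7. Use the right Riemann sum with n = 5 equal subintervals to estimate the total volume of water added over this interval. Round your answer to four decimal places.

Δt = (7 − 4)/5 = 0.6.
Right endpoints: 4.6, 5.2, 5.8, 6.4, 7.
h(4.6) ≈ 3.7148, h(5.2) ≈ 3.9497, h(5.8) ≈ 4.1713, h(6.4) ≈ 4.3818, h(7) ≈ 4.5826.
Sum = Δt · [h(4.6) + h(5.2) + h(5.8) + h(6.4) + h(7)].
Sum ≈ 12.4801.

12.4801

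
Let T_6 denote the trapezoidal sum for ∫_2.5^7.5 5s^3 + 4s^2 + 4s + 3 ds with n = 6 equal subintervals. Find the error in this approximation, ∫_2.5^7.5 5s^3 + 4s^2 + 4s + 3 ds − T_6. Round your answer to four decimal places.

-45.7176

Exact integral: ∫_2.5^7.5 f(s) ds ≈ 4562.916667.
T_6 ≈ 4608.634259.
Error ≈ 4562.916667 − 4608.634259 ≈ -45.7176.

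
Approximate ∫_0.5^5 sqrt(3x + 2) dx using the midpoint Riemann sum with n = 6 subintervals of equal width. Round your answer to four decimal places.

14.1312

Δx = (5 − 0.5)/6 = 0.75.
Midpoints: 0.875, 1.625, 2.375, 3.125, 3.875, 4.625.
f(0.875) ≈ 2.1506, f(1.625) ≈ 2.6220, f(2.375) ≈ 3.0208, f(3.125) ≈ 3.3727, f(3.875) ≈ 3.6912, f(4.625) ≈ 3.9843.
Sum = Δx · [f(0.875) + f(1.625) + f(2.375) + ...].
Sum ≈ 14.1312.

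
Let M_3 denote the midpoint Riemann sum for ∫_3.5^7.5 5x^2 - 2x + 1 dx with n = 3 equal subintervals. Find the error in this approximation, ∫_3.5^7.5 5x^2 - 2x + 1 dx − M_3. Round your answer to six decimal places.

2.962963

Exact integral: ∫_3.5^7.5 f(x) dx ≈ 591.66666667.
M_3 ≈ 588.70370370.
Error ≈ 591.66666667 − 588.70370370 ≈ 2.962963.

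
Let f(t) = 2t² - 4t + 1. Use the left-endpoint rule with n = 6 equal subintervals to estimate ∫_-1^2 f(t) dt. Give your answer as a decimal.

Δt = (2 − (-1))/6 = 0.5.
Left endpoints: -1, -0.5, 0, 0.5, 1, 1.5.
f(-1) = 7, f(-0.5) = 3.5, f(0) = 1, f(0.5) = -0.5, f(1) = -1, f(1.5) = -0.5.
Sum = Δt · [f(-1) + f(-0.5) + f(0) + ...].
Sum = 4.75.

4.75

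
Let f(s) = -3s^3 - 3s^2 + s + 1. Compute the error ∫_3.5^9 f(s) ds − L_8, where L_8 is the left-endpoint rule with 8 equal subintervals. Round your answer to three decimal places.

Exact integral: ∫_3.5^9 f(s) ds = -5454.453125.
L_8 ≈ -4703.55005.
Error ≈ -5454.453125 − (-4703.55005) ≈ -750.903.

-750.903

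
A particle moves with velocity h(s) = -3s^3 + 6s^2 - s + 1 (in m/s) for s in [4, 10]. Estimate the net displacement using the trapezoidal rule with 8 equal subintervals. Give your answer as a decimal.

-5504.0625

Δs = (10 − 4)/8 = 0.75.
h(4) = -99, h(4.75) = -189.890625, h(5.5) = -322.125, h(6.25) = -503.296875, h(7) = -741, h(7.75) = -1042.828125, h(8.5) = -1416.375, h(9.25) = -1869.234375, h(10) = -2409.
T_8 = (Δs/2)·[h(s_0) + 2h(s_1) + ... + 2h(s_{7}) + h(s_8)].
Sum = -5504.0625.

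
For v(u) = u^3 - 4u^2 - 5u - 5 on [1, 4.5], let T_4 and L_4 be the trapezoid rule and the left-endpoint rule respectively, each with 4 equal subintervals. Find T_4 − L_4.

-1.9140625

T_4 ≈ -81.627930.
L_4 ≈ -79.713867.
T_4 − L_4 = -1.9140625.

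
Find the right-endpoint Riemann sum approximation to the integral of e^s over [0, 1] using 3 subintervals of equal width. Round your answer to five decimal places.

2.02054

Δs = (1 − 0)/3 = 1/3.
Right endpoints: 1/3, 2/3, 1.
f(1/3) ≈ 1.39561, f(2/3) ≈ 1.94773, f(1) ≈ 2.71828.
Sum = Δs · [f(1/3) + f(2/3) + f(1)].
Sum ≈ 2.02054.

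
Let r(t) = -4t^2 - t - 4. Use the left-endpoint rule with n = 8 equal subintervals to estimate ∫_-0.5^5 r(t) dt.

-167.01953125

Δt = (5 − (-0.5))/8 = 0.6875.
Left endpoints: -0.5, 0.1875, 0.875, 1.5625, 2.25, 2.9375, 3.625, 4.3125.
r(-0.5) = -4.5, r(0.1875) = -4.328125, r(0.875) = -7.9375, r(1.5625) = -15.328125, r(2.25) = -26.5, r(2.9375) = -41.453125, r(3.625) = -60.1875, r(4.3125) = -82.703125.
Sum = Δt · [r(-0.5) + r(0.1875) + r(0.875) + ...].
Sum = -167.01953125.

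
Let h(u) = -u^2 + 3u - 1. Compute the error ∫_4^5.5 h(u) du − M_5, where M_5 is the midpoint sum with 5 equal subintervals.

-0.01125

Exact integral: ∫_4^5.5 h(u) du = -14.25.
M_5 = -14.23875.
Error = -14.25 − (-14.23875) = -0.01125.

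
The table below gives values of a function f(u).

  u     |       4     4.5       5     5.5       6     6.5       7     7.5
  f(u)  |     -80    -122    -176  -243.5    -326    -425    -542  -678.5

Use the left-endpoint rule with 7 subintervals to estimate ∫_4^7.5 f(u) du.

-957.25

Δu = 0.5.
Sum = 0.5·[(-80) + (-122) + (-176) + (-243.5) + (-326) + (-425) + (-542)] = -957.25.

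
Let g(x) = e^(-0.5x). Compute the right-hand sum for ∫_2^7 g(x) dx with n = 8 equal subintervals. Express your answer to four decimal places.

0.5753

Δx = (7 − 2)/8 = 0.625.
Right endpoints: 2.625, 3.25, 3.875, 4.5, 5.125, 5.75, 6.375, 7.
g(2.625) ≈ 0.2691, g(3.25) ≈ 0.1969, g(3.875) ≈ 0.1441, g(4.5) ≈ 0.1054, g(5.125) ≈ 0.0771, g(5.75) ≈ 0.0564, g(6.375) ≈ 0.0413, g(7) ≈ 0.0302.
Sum = Δx · [g(2.625) + g(3.25) + g(3.875) + ...].
Sum ≈ 0.5753.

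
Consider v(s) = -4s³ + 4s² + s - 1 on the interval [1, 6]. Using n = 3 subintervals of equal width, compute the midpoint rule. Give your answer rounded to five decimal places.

Δs = (6 − 1)/3 = 5/3.
Midpoints: 11/6, 3.5, 31/6.
v(11/6) = -280/27, v(3.5) = -120, v(31/6) = -11900/27.
Sum = Δs · [v(11/6) + v(3.5) + v(31/6)].
Sum ≈ -951.85185.

-951.85185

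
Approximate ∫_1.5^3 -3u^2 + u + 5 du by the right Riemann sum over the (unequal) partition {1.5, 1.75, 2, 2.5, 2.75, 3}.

-15.96875

Subinterval widths: 0.25, 0.25, 0.5, 0.25, 0.25.
Right endpoints: 1.75, 2, 2.5, 2.75, 3.
f(1.75) = -2.4375, f(2) = -5, f(2.5) = -11.25, f(2.75) = -14.9375, f(3) = -19.
Sum = Σ Δu_i · f(u_i).
Sum = -15.96875.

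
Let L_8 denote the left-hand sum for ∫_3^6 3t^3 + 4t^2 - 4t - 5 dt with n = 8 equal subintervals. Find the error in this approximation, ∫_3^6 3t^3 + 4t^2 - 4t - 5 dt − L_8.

121.18359375

Exact integral: ∫_3^6 f(t) dt = 1094.25.
L_8 = 973.06640625.
Error = 1094.25 − 973.06640625 = 121.18359375.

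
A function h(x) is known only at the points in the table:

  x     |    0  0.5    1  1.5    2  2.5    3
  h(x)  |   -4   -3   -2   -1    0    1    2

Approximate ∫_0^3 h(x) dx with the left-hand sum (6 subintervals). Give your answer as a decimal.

Δx = 0.5.
Sum = 0.5·[(-4) + (-3) + (-2) + (-1) + 0 + 1] = -4.5.

-4.5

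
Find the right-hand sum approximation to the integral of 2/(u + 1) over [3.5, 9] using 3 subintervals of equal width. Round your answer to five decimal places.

1.39459

Δu = (9 − 3.5)/3 = 11/6.
Right endpoints: 16/3, 43/6, 9.
f(16/3) = 6/19, f(43/6) = 12/49, f(9) = 0.2.
Sum = Δu · [f(16/3) + f(43/6) + f(9)].
Sum ≈ 1.39459.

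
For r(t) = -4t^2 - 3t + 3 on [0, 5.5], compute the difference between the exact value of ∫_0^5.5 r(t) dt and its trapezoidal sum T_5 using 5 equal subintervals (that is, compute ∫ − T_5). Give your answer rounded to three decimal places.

4.437

Exact integral: ∫_0^5.5 r(t) dt ≈ -250.70833.
T_5 = -255.145.
Error ≈ -250.70833 − (-255.145) ≈ 4.437.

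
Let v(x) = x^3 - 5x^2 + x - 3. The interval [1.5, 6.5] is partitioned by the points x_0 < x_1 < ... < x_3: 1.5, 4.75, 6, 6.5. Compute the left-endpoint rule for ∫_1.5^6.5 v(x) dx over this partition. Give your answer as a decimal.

Subinterval widths: 3.25, 1.25, 0.5.
Left endpoints: 1.5, 4.75, 6.
v(1.5) = -9.375, v(4.75) = -3.890625, v(6) = 39.
Sum = Σ Δx_i · v(x_i).
Sum = -15.83203125.

-15.83203125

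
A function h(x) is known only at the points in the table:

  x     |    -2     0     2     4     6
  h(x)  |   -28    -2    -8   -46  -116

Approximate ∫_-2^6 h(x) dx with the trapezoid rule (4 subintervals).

-256

Δx = 2.
T_4 = (2/2)·[(-28) + 2·(-2) + 2·(-8) + 2·(-46) + (-116)] = -256.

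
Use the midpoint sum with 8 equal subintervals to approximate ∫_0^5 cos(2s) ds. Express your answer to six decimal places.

Δs = (5 − 0)/8 = 0.625.
Midpoints: 0.3125, 0.9375, 1.5625, 2.1875, 2.8125, 3.4375, 4.0625, 4.6875.
f(0.3125) ≈ 0.810963, f(0.9375) ≈ -0.299534, f(1.5625) ≈ -0.999862, f(2.1875) ≈ -0.331024, f(2.8125) ≈ 0.791104, f(3.4375) ≈ 0.829930, f(4.0625) ≈ -0.267713, f(4.6875) ≈ -0.998761.
Sum = Δs · [f(0.3125) + f(0.9375) + f(1.5625) + ...].
Sum ≈ -0.290561.

-0.290561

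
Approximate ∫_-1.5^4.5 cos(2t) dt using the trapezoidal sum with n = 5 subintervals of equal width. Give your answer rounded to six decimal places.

0.129053

Δt = (4.5 − (-1.5))/5 = 1.2.
f(-1.5) ≈ -0.989992, f(-0.3) ≈ 0.825336, f(0.9) ≈ -0.227202, f(2.1) ≈ -0.490261, f(3.3) ≈ 0.950233, f(4.5) ≈ -0.911130.
T_5 = (Δt/2)·[f(t_0) + 2f(t_1) + ... + 2f(t_{4}) + f(t_5)].
Sum ≈ 0.129053.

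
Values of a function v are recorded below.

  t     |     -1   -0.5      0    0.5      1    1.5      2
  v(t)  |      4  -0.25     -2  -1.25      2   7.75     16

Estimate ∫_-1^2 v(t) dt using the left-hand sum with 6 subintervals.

5.125

Δt = 0.5.
Sum = 0.5·[4 + (-0.25) + (-2) + (-1.25) + 2 + 7.75] = 5.125.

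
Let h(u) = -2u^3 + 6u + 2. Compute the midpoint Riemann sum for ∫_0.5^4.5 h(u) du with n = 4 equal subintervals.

Δu = (4.5 − 0.5)/4 = 1.
Midpoints: 1, 2, 3, 4.
h(1) = 6, h(2) = -2, h(3) = -34, h(4) = -102.
Sum = Δu · [h(1) + h(2) + h(3) + h(4)].
Sum = -132.

-132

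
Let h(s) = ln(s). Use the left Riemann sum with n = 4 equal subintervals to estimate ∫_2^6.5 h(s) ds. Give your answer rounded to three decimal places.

5.581

Δs = (6.5 − 2)/4 = 1.125.
Left endpoints: 2, 3.125, 4.25, 5.375.
h(2) ≈ 0.693, h(3.125) ≈ 1.139, h(4.25) ≈ 1.447, h(5.375) ≈ 1.682.
Sum = Δs · [h(2) + h(3.125) + h(4.25) + h(5.375)].
Sum ≈ 5.581.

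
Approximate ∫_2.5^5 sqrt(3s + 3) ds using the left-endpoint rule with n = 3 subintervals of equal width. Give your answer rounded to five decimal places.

Δs = (5 − 2.5)/3 = 5/6.
Left endpoints: 2.5, 10/3, 25/6.
f(2.5) ≈ 3.24037, f(10/3) ≈ 3.60555, f(25/6) ≈ 3.93700.
Sum = Δs · [f(2.5) + f(10/3) + f(25/6)].
Sum ≈ 8.98577.

8.98577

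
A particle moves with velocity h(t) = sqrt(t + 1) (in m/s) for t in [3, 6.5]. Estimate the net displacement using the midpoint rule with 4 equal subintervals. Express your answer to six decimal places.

Δt = (6.5 − 3)/4 = 0.875.
Midpoints: 3.4375, 4.3125, 5.1875, 6.0625.
h(3.4375) ≈ 2.106537, h(4.3125) ≈ 2.304886, h(5.1875) ≈ 2.487469, h(6.0625) ≈ 2.657536.
Sum = Δt · [h(3.4375) + h(4.3125) + h(5.1875) + h(6.0625)].
Sum ≈ 8.361875.

8.361875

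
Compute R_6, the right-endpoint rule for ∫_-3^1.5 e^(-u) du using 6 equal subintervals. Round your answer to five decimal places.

13.33644

Δu = (1.5 − (-3))/6 = 0.75.
Right endpoints: -2.25, -1.5, -0.75, 0, 0.75, 1.5.
f(-2.25) ≈ 9.48774, f(-1.5) ≈ 4.48169, f(-0.75) ≈ 2.11700, f(0) ≈ 1.00000, f(0.75) ≈ 0.47237, f(1.5) ≈ 0.22313.
Sum = Δu · [f(-2.25) + f(-1.5) + f(-0.75) + ...].
Sum ≈ 13.33644.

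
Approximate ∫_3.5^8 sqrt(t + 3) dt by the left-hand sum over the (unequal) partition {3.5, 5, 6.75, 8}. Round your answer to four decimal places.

Subinterval widths: 1.5, 1.75, 1.25.
Left endpoints: 3.5, 5, 6.75.
f(3.5) ≈ 2.5495, f(5) ≈ 2.8284, f(6.75) ≈ 3.1225.
Sum = Σ Δt_i · f(t_i).
Sum ≈ 12.6771.

12.6771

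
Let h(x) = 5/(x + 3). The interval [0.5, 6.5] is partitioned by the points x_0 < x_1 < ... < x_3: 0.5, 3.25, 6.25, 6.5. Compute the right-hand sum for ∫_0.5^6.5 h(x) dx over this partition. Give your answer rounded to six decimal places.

Subinterval widths: 2.75, 3, 0.25.
Right endpoints: 3.25, 6.25, 6.5.
h(3.25) = 0.8, h(6.25) = 20/37, h(6.5) = 10/19.
Sum = Σ Δx_i · h(x_i).
Sum ≈ 3.953201.

3.953201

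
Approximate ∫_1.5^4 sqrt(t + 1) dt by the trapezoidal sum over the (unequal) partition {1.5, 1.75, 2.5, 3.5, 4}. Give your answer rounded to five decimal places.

4.81378

Subinterval widths: 0.25, 0.75, 1, 0.5.
f(1.5) ≈ 1.58114, f(1.75) ≈ 1.65831, f(2.5) ≈ 1.87083, f(3.5) ≈ 2.12132, f(4) ≈ 2.23607.
On each subinterval the trapezoid contributes (Δt_i/2)·[f(t_{i-1}) + f(t_i)].
Sum ≈ 4.81378.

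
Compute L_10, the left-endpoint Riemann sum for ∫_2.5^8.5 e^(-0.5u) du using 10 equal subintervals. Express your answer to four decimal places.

Δu = (8.5 − 2.5)/10 = 0.6.
Left endpoints: 2.5, 3.1, 3.7, 4.3, 4.9, 5.5, 6.1, 6.7, 7.3, 7.9.
f(2.5) ≈ 0.2865, f(3.1) ≈ 0.2122, f(3.7) ≈ 0.1572, f(4.3) ≈ 0.1165, f(4.9) ≈ 0.0863, f(5.5) ≈ 0.0639, f(6.1) ≈ 0.0474, f(6.7) ≈ 0.0351, f(7.3) ≈ 0.0260, f(7.9) ≈ 0.0193.
Sum = Δu · [f(2.5) + f(3.1) + f(3.7) + ...].
Sum ≈ 0.6302.

0.6302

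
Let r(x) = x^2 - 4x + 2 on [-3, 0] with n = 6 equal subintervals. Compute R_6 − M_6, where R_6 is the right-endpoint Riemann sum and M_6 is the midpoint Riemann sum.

-5.0625

R_6 = 27.875.
M_6 = 32.9375.
R_6 − M_6 = -5.0625.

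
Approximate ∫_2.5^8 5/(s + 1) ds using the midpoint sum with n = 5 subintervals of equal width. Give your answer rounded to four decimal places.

Δs = (8 − 2.5)/5 = 1.1.
Midpoints: 3.05, 4.15, 5.25, 6.35, 7.45.
f(3.05) = 100/81, f(4.15) = 100/103, f(5.25) = 0.8, f(6.35) = 100/147, f(7.45) = 100/169.
Sum = Δs · [f(3.05) + f(4.15) + f(5.25) + f(6.35) + f(7.45)].
Sum ≈ 4.7052.

4.7052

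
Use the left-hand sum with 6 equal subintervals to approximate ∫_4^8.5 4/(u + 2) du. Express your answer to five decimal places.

2.34911

Δu = (8.5 − 4)/6 = 0.75.
Left endpoints: 4, 4.75, 5.5, 6.25, 7, 7.75.
f(4) = 2/3, f(4.75) = 16/27, f(5.5) = 8/15, f(6.25) = 16/33, f(7) = 4/9, f(7.75) = 16/39.
Sum = Δu · [f(4) + f(4.75) + f(5.5) + ...].
Sum ≈ 2.34911.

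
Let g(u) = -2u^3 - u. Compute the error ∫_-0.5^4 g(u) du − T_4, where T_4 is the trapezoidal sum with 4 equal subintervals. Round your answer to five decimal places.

Exact integral: ∫_-0.5^4 g(u) du = -135.84375.
T_4 ≈ -145.8105469.
Error ≈ -135.84375 − (-145.8105469) ≈ 9.96680.

9.96680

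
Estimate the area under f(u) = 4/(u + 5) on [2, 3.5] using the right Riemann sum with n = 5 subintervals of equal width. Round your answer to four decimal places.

Δu = (3.5 − 2)/5 = 0.3.
Right endpoints: 2.3, 2.6, 2.9, 3.2, 3.5.
f(2.3) = 40/73, f(2.6) = 10/19, f(2.9) = 40/79, f(3.2) = 20/41, f(3.5) = 8/17.
Sum = Δu · [f(2.3) + f(2.6) + f(2.9) + f(3.2) + f(3.5)].
Sum ≈ 0.7617.

0.7617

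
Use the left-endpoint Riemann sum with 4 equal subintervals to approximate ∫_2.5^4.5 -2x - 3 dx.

Δx = (4.5 − 2.5)/4 = 0.5.
Left endpoints: 2.5, 3, 3.5, 4.
f(2.5) = -8, f(3) = -9, f(3.5) = -10, f(4) = -11.
Sum = Δx · [f(2.5) + f(3) + f(3.5) + f(4)].
Sum = -19.

-19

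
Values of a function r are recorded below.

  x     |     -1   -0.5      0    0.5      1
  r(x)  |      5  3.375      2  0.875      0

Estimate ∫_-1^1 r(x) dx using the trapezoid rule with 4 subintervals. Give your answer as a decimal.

4.375

Δx = 0.5.
T_4 = (0.5/2)·[5 + 2·3.375 + 2·2 + 2·0.875 + 0] = 4.375.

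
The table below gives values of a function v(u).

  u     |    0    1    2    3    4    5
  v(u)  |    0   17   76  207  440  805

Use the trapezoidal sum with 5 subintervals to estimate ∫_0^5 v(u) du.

Δu = 1.
T_5 = (1/2)·[0 + 2·17 + 2·76 + 2·207 + 2·440 + 805] = 1142.5.

1142.5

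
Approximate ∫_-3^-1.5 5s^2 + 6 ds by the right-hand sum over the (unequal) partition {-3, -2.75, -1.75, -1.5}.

36.578125

Subinterval widths: 0.25, 1, 0.25.
Right endpoints: -2.75, -1.75, -1.5.
f(-2.75) = 43.8125, f(-1.75) = 21.3125, f(-1.5) = 17.25.
Sum = Σ Δs_i · f(s_i).
Sum = 36.578125.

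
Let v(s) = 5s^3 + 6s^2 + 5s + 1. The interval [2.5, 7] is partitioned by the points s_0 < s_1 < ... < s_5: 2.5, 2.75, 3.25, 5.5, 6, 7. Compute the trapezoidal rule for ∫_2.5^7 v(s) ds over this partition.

Subinterval widths: 0.25, 0.5, 2.25, 0.5, 1.
v(2.5) = 129.125, v(2.75) = 164.109375, v(3.25) = 252.265625, v(5.5) = 1041.875, v(6) = 1327, v(7) = 2045.
On each subinterval the trapezoid contributes (Δs_i/2)·[v(s_{i-1}) + v(s_i)].
Sum = 3874.875.

3874.875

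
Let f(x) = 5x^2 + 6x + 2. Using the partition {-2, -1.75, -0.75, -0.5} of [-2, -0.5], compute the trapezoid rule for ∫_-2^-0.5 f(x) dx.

Subinterval widths: 0.25, 1, 0.25.
f(-2) = 10, f(-1.75) = 6.8125, f(-0.75) = 0.3125, f(-0.5) = 0.25.
On each subinterval the trapezoid contributes (Δx_i/2)·[f(x_{i-1}) + f(x_i)].
Sum = 5.734375.

5.734375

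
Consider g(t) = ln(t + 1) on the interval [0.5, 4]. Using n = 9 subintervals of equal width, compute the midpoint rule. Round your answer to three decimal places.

Δt = (4 − 0.5)/9 = 7/18.
Midpoints: 25/36, 13/12, 53/36, 67/36, 2.25, 95/36, 109/36, 41/12, 137/36.
g(25/36) ≈ 0.527, g(13/12) ≈ 0.734, g(53/36) ≈ 0.905, g(67/36) ≈ 1.051, g(2.25) ≈ 1.179, g(95/36) ≈ 1.292, g(109/36) ≈ 1.393, g(41/12) ≈ 1.485, g(137/36) ≈ 1.570.
Sum = Δt · [g(25/36) + g(13/12) + g(53/36) + ...].
Sum ≈ 3.942.

3.942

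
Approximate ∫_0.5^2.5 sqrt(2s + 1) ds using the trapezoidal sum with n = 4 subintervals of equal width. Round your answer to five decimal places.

3.94999

Δs = (2.5 − 0.5)/4 = 0.5.
f(0.5) ≈ 1.41421, f(1) ≈ 1.73205, f(1.5) ≈ 2.00000, f(2) ≈ 2.23607, f(2.5) ≈ 2.44949.
T_4 = (Δs/2)·[f(s_0) + 2f(s_1) + 2f(s_2) + 2f(s_3) + f(s_4)].
Sum ≈ 3.94999.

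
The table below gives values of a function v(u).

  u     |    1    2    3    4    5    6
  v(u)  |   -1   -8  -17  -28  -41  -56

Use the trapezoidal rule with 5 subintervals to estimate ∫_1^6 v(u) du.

Δu = 1.
T_5 = (1/2)·[(-1) + 2·(-8) + 2·(-17) + 2·(-28) + 2·(-41) + (-56)] = -122.5.

-122.5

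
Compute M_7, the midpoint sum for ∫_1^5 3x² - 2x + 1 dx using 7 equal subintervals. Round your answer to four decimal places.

103.6735

Δx = (5 − 1)/7 = 4/7.
Midpoints: 9/7, 13/7, 17/7, 3, 25/7, 29/7, 33/7.
f(9/7) = 166/49, f(13/7) = 374/49, f(17/7) = 678/49, f(3) = 22, f(25/7) = 1574/49, f(29/7) = 2166/49, f(33/7) = 2854/49.
Sum = Δx · [f(9/7) + f(13/7) + f(17/7) + ...].
Sum ≈ 103.6735.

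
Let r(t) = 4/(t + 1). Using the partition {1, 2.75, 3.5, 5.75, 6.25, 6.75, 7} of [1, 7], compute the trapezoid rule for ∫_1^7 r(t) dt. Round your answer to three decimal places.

Subinterval widths: 1.75, 0.75, 2.25, 0.5, 0.5, 0.25.
r(1) = 2, r(2.75) = 16/15, r(3.5) = 8/9, r(5.75) = 16/27, r(6.25) = 16/29, r(6.75) = 16/31, r(7) = 0.5.
On each subinterval the trapezoid contributes (Δt_i/2)·[r(t_{i-1}) + r(t_i)].
Sum ≈ 5.763.

5.763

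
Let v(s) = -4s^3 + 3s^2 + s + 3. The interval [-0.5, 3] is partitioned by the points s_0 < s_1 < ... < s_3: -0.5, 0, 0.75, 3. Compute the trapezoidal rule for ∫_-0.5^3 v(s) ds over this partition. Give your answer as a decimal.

-75.9375

Subinterval widths: 0.5, 0.75, 2.25.
v(-0.5) = 3.75, v(0) = 3, v(0.75) = 3.75, v(3) = -75.
On each subinterval the trapezoid contributes (Δs_i/2)·[v(s_{i-1}) + v(s_i)].
Sum = -75.9375.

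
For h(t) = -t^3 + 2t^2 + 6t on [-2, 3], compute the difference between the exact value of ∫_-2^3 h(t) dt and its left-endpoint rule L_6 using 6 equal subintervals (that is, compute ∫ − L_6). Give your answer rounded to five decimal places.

1.79398

Exact integral: ∫_-2^3 h(t) dt ≈ 22.0833333.
L_6 ≈ 20.2893519.
Error ≈ 22.0833333 − 20.2893519 ≈ 1.79398.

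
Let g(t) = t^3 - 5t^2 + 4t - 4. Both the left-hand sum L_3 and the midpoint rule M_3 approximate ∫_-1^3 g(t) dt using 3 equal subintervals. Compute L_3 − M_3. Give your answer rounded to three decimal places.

L_3 ≈ -31.70370.
M_3 ≈ -25.48148.
L_3 − M_3 ≈ -6.222.

-6.222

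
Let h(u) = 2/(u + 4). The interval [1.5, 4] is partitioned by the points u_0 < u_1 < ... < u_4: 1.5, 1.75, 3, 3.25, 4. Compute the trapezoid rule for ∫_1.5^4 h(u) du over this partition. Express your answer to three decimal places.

0.752

Subinterval widths: 0.25, 1.25, 0.25, 0.75.
h(1.5) = 4/11, h(1.75) = 8/23, h(3) = 2/7, h(3.25) = 8/29, h(4) = 0.25.
On each subinterval the trapezoid contributes (Δu_i/2)·[h(u_{i-1}) + h(u_i)].
Sum ≈ 0.752.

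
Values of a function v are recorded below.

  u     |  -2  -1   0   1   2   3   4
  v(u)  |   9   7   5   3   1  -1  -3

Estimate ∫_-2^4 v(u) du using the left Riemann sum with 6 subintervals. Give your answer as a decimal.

Δu = 1.
Sum = 1·[9 + 7 + 5 + 3 + 1 + (-1)] = 24.

24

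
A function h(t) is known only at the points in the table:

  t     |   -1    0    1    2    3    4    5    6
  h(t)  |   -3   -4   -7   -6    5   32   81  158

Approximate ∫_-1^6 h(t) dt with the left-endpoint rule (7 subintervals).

98

Δt = 1.
Sum = 1·[(-3) + (-4) + (-7) + (-6) + 5 + 32 + 81] = 98.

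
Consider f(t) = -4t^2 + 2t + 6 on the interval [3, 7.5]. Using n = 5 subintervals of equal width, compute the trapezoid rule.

Δt = (7.5 − 3)/5 = 0.9.
f(3) = -24, f(3.9) = -47.04, f(4.8) = -76.56, f(5.7) = -112.56, f(6.6) = -155.04, f(7.5) = -204.
T_5 = (Δt/2)·[f(t_0) + 2f(t_1) + ... + 2f(t_{4}) + f(t_5)].
Sum = -454.68.

-454.68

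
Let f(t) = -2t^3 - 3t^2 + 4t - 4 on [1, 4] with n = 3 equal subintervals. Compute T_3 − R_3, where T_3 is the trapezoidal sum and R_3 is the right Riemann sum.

79.5

T_3 = -181.5.
R_3 = -261.
T_3 − R_3 = 79.5.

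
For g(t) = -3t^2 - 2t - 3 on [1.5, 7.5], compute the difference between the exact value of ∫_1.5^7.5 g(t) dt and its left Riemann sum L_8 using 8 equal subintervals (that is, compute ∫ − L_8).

-63.5625

Exact integral: ∫_1.5^7.5 g(t) dt = -490.5.
L_8 = -426.9375.
Error = -490.5 − (-426.9375) = -63.5625.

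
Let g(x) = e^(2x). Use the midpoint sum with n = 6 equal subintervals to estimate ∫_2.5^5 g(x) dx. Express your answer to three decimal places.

10628.799

Δx = (5 − 2.5)/6 = 5/12.
Midpoints: 65/24, 3.125, 85/24, 95/24, 4.375, 115/24.
g(65/24) ≈ 225.127, g(3.125) ≈ 518.013, g(85/24) ≈ 1191.935, g(95/24) ≈ 2742.614, g(4.375) ≈ 6310.688, g(115/24) ≈ 14520.741.
Sum = Δx · [g(65/24) + g(3.125) + g(85/24) + ...].
Sum ≈ 10628.799.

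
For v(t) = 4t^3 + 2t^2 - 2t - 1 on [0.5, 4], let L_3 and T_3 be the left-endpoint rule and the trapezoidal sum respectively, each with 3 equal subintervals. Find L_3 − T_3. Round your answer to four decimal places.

-163.3333

L_3 ≈ 138.962963.
T_3 ≈ 302.296296.
L_3 − T_3 ≈ -163.3333.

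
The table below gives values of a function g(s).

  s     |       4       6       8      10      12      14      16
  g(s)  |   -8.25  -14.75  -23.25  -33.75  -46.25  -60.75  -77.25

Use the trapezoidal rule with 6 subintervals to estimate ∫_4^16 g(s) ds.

Δs = 2.
T_6 = (2/2)·[(-8.25) + 2·(-14.75) + 2·(-23.25) + 2·(-33.75) + 2·(-46.25) + 2·(-60.75) + (-77.25)] = -443.

-443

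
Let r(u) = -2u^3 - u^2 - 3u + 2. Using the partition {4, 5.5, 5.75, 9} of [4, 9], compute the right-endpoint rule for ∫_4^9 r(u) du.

-5756.3828125

Subinterval widths: 1.5, 0.25, 3.25.
Right endpoints: 5.5, 5.75, 9.
r(5.5) = -377.5, r(5.75) = -428.53125, r(9) = -1564.
Sum = Σ Δu_i · r(u_i).
Sum = -5756.3828125.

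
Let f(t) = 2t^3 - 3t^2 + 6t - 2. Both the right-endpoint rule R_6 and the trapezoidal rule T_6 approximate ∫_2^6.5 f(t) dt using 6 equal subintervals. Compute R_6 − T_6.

R_6 = 900.2109375.
T_6 = 733.1484375.
R_6 − T_6 = 167.0625.

167.0625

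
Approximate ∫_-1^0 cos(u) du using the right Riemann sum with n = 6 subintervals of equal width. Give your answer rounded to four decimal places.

Δu = (0 − (-1))/6 = 1/6.
Right endpoints: -5/6, -2/3, -0.5, -1/3, -1/6, 0.
f(-5/6) ≈ 0.6724, f(-2/3) ≈ 0.7859, f(-0.5) ≈ 0.8776, f(-1/3) ≈ 0.9450, f(-1/6) ≈ 0.9861, f(0) ≈ 1.0000.
Sum = Δu · [f(-5/6) + f(-2/3) + f(-0.5) + ...].
Sum ≈ 0.8778.

0.8778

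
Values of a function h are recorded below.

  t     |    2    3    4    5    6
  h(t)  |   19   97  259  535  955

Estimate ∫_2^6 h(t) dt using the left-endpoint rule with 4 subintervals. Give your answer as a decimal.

Δt = 1.
Sum = 1·[19 + 97 + 259 + 535] = 910.

910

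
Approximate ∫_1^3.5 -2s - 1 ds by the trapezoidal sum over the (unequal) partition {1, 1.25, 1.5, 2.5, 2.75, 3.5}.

-13.75

Subinterval widths: 0.25, 0.25, 1, 0.25, 0.75.
f(1) = -3, f(1.25) = -3.5, f(1.5) = -4, f(2.5) = -6, f(2.75) = -6.5, f(3.5) = -8.
On each subinterval the trapezoid contributes (Δs_i/2)·[f(s_{i-1}) + f(s_i)].
Sum = -13.75.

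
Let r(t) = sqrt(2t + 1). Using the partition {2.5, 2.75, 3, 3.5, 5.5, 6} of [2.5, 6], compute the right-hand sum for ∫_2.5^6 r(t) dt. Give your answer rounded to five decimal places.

11.44401

Subinterval widths: 0.25, 0.25, 0.5, 2, 0.5.
Right endpoints: 2.75, 3, 3.5, 5.5, 6.
r(2.75) ≈ 2.54951, r(3) ≈ 2.64575, r(3.5) ≈ 2.82843, r(5.5) ≈ 3.46410, r(6) ≈ 3.60555.
Sum = Σ Δt_i · r(t_i).
Sum ≈ 11.44401.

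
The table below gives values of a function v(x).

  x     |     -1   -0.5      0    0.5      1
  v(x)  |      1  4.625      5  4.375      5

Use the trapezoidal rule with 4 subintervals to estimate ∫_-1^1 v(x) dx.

Δx = 0.5.
T_4 = (0.5/2)·[1 + 2·4.625 + 2·5 + 2·4.375 + 5] = 8.5.

8.5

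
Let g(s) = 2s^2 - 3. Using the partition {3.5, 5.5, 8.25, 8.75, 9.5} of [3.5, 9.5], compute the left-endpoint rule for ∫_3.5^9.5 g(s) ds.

380.28125

Subinterval widths: 2, 2.75, 0.5, 0.75.
Left endpoints: 3.5, 5.5, 8.25, 8.75.
g(3.5) = 21.5, g(5.5) = 57.5, g(8.25) = 133.125, g(8.75) = 150.125.
Sum = Σ Δs_i · g(s_i).
Sum = 380.28125.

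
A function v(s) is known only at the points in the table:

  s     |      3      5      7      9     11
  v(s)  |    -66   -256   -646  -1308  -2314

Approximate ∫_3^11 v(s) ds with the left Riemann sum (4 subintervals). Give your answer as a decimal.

-4552

Δs = 2.
Sum = 2·[(-66) + (-256) + (-646) + (-1308)] = -4552.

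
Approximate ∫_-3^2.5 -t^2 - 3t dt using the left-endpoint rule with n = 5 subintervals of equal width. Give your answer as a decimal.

Δt = (2.5 − (-3))/5 = 1.1.
Left endpoints: -3, -1.9, -0.8, 0.3, 1.4.
f(-3) = 0, f(-1.9) = 2.09, f(-0.8) = 1.76, f(0.3) = -0.99, f(1.4) = -6.16.
Sum = Δt · [f(-3) + f(-1.9) + f(-0.8) + f(0.3) + f(1.4)].
Sum = -3.63.

-3.63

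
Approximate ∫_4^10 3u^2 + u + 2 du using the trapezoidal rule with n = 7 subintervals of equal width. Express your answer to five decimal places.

Δu = (10 − 4)/7 = 6/7.
f(4) = 54, f(34/7) = 3804/49, f(40/7) = 5178/49, f(46/7) = 6768/49, f(52/7) = 8574/49, f(58/7) = 10596/49, f(64/7) = 12834/49, f(10) = 312.
T_7 = (Δu/2)·[f(u_0) + 2f(u_1) + ... + 2f(u_{6}) + f(u_7)].
Sum ≈ 992.20408.

992.20408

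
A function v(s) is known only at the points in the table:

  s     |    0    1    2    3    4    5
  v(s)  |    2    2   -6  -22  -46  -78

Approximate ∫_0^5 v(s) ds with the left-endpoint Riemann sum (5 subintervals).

Δs = 1.
Sum = 1·[2 + 2 + (-6) + (-22) + (-46)] = -70.

-70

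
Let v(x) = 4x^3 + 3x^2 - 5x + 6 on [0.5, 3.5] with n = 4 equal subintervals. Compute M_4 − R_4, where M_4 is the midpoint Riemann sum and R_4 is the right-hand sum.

M_4 = 176.953125.
R_4 = 260.34375.
M_4 − R_4 = -83.390625.

-83.390625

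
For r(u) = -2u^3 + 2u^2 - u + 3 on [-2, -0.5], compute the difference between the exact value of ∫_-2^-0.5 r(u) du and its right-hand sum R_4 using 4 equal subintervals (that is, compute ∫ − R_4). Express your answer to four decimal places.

Exact integral: ∫_-2^-0.5 r(u) du = 19.59375.
R_4 ≈ 15.287109.
Error ≈ 19.59375 − 15.287109 ≈ 4.3066.

4.3066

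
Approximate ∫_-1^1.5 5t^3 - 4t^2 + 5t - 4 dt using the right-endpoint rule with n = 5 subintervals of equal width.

Δt = (1.5 − (-1))/5 = 0.5.
Right endpoints: -0.5, 0, 0.5, 1, 1.5.
f(-0.5) = -8.125, f(0) = -4, f(0.5) = -1.875, f(1) = 2, f(1.5) = 11.375.
Sum = Δt · [f(-0.5) + f(0) + f(0.5) + f(1) + f(1.5)].
Sum = -0.3125.

-0.3125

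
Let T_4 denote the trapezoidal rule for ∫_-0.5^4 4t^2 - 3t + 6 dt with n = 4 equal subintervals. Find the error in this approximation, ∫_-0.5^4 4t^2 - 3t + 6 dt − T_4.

-3.796875

Exact integral: ∫_-0.5^4 f(t) dt = 88.875.
T_4 = 92.671875.
Error = 88.875 − 92.671875 = -3.796875.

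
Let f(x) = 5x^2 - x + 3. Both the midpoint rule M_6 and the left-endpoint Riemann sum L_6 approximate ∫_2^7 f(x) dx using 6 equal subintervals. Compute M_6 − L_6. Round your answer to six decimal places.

M_6 ≈ 549.38657407.
L_6 ≈ 462.06018519.
M_6 − L_6 ≈ 87.326389.

87.326389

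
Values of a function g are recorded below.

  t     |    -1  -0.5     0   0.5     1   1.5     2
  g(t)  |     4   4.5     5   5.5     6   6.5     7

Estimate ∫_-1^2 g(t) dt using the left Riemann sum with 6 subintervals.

Δt = 0.5.
Sum = 0.5·[4 + 4.5 + 5 + 5.5 + 6 + 6.5] = 15.75.

15.75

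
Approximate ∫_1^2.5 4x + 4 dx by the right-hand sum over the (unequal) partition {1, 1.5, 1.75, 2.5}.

Subinterval widths: 0.5, 0.25, 0.75.
Right endpoints: 1.5, 1.75, 2.5.
f(1.5) = 10, f(1.75) = 11, f(2.5) = 14.
Sum = Σ Δx_i · f(x_i).
Sum = 18.25.

18.25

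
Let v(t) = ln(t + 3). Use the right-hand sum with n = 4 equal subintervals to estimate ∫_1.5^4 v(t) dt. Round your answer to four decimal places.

Δt = (4 − 1.5)/4 = 0.625.
Right endpoints: 2.125, 2.75, 3.375, 4.
v(2.125) ≈ 1.6341, v(2.75) ≈ 1.7492, v(3.375) ≈ 1.8524, v(4) ≈ 1.9459.
Sum = Δt · [v(2.125) + v(2.75) + v(3.375) + v(4)].
Sum ≈ 4.4885.

4.4885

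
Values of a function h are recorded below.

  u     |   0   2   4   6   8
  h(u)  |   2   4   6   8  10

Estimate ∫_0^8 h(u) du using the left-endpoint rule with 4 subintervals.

40

Δu = 2.
Sum = 2·[2 + 4 + 6 + 8] = 40.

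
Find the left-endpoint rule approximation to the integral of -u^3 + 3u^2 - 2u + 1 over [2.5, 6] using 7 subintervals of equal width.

-112

Δu = (6 − 2.5)/7 = 0.5.
Left endpoints: 2.5, 3, 3.5, 4, 4.5, 5, 5.5.
f(2.5) = -0.875, f(3) = -5, f(3.5) = -12.125, f(4) = -23, f(4.5) = -38.375, f(5) = -59, f(5.5) = -85.625.
Sum = Δu · [f(2.5) + f(3) + f(3.5) + ...].
Sum = -112.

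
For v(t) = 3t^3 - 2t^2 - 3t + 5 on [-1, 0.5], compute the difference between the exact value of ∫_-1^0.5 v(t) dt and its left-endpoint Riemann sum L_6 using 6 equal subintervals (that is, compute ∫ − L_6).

0.11328125

Exact integral: ∫_-1^0.5 v(t) dt = 7.171875.
L_6 = 7.05859375.
Error = 7.171875 − 7.05859375 = 0.11328125.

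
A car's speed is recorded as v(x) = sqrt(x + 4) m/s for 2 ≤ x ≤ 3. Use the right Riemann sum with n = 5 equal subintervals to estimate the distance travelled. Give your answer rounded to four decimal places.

2.5685

Δx = (3 − 2)/5 = 0.2.
Right endpoints: 2.2, 2.4, 2.6, 2.8, 3.
v(2.2) ≈ 2.4900, v(2.4) ≈ 2.5298, v(2.6) ≈ 2.5690, v(2.8) ≈ 2.6077, v(3) ≈ 2.6458.
Sum = Δx · [v(2.2) + v(2.4) + v(2.6) + v(2.8) + v(3)].
Sum ≈ 2.5685.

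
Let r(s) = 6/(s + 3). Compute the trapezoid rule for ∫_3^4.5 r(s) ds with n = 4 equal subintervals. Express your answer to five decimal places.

Δs = (4.5 − 3)/4 = 0.375.
r(3) = 1, r(3.375) = 16/17, r(3.75) = 8/9, r(4.125) = 16/19, r(4.5) = 0.8.
T_4 = (Δs/2)·[r(s_0) + 2r(s_1) + 2r(s_2) + 2r(s_3) + r(s_4)].
Sum ≈ 1.33956.

1.33956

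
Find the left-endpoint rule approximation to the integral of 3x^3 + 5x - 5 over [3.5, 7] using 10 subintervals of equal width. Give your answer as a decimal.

Δx = (7 − 3.5)/10 = 0.35.
Left endpoints: 3.5, 3.85, 4.2, 4.55, 4.9, 5.25, 5.6, 5.95, 6.3, 6.65.
f(3.5) = 141.125, f(3.85) = 185.449875, f(4.2) = 238.264, f(4.55) = 300.339125, f(4.9) = 372.447, f(5.25) = 455.359375, f(5.6) = 549.848, f(5.95) = 656.684625, f(6.3) = 776.641, f(6.65) = 910.488875.
Sum = Δx · [f(3.5) + f(3.85) + f(4.2) + ...].
Sum = 1605.32640625.

1605.32640625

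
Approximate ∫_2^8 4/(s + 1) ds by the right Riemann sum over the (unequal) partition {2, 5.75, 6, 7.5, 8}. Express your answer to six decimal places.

3.293184

Subinterval widths: 3.75, 0.25, 1.5, 0.5.
Right endpoints: 5.75, 6, 7.5, 8.
f(5.75) = 16/27, f(6) = 4/7, f(7.5) = 8/17, f(8) = 4/9.
Sum = Σ Δs_i · f(s_i).
Sum ≈ 3.293184.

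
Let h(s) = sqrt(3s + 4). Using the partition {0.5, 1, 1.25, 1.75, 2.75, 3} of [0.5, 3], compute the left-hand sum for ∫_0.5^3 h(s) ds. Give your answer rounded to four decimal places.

7.1424

Subinterval widths: 0.5, 0.25, 0.5, 1, 0.25.
Left endpoints: 0.5, 1, 1.25, 1.75, 2.75.
h(0.5) ≈ 2.3452, h(1) ≈ 2.6458, h(1.25) ≈ 2.7839, h(1.75) ≈ 3.0414, h(2.75) ≈ 3.5000.
Sum = Σ Δs_i · h(s_i).
Sum ≈ 7.1424.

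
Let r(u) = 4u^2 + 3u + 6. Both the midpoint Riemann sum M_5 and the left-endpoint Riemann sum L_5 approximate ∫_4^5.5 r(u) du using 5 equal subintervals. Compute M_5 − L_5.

M_5 = 166.83.
L_5 = 157.74.
M_5 − L_5 = 9.09.

9.09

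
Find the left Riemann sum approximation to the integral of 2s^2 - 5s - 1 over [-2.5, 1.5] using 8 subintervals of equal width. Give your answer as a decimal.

26

Δs = (1.5 − (-2.5))/8 = 0.5.
Left endpoints: -2.5, -2, -1.5, -1, -0.5, 0, 0.5, 1.
f(-2.5) = 24, f(-2) = 17, f(-1.5) = 11, f(-1) = 6, f(-0.5) = 2, f(0) = -1, f(0.5) = -3, f(1) = -4.
Sum = Δs · [f(-2.5) + f(-2) + f(-1.5) + ...].
Sum = 26.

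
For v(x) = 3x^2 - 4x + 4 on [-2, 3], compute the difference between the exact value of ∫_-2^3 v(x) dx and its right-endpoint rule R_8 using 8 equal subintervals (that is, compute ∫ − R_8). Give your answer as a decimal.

Exact integral: ∫_-2^3 v(x) dx = 45.
R_8 = 44.4140625.
Error = 45 − 44.4140625 = 0.5859375.

0.5859375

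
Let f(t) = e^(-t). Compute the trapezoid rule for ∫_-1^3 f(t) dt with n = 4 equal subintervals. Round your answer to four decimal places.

2.8872

Δt = (3 − (-1))/4 = 1.
f(-1) ≈ 2.7183, f(0) ≈ 1.0000, f(1) ≈ 0.3679, f(2) ≈ 0.1353, f(3) ≈ 0.0498.
T_4 = (Δt/2)·[f(t_0) + 2f(t_1) + 2f(t_2) + 2f(t_3) + f(t_4)].
Sum ≈ 2.8872.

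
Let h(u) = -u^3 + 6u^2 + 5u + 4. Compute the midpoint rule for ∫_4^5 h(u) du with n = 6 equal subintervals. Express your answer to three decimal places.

56.267

Δu = (5 − 4)/6 = 1/6.
Midpoints: 49/12, 4.25, 53/12, 55/12, 4.75, 59/12.
h(49/12) = 97415/1728, h(4.25) = 56.859375, h(53/12) = 98443/1728, h(55/12) = 97937/1728, h(4.75) = 55.953125, h(59/12) = 94645/1728.
Sum = Δu · [h(49/12) + h(4.25) + h(53/12) + ...].
Sum ≈ 56.267.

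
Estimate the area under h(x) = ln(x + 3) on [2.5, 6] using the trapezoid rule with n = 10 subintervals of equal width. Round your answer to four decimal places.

6.8982

Δx = (6 − 2.5)/10 = 0.35.
h(2.5) ≈ 1.7047, h(2.85) ≈ 1.7664, h(3.2) ≈ 1.8245, h(3.55) ≈ 1.8795, h(3.9) ≈ 1.9315, h(4.25) ≈ 1.9810, h(4.6) ≈ 2.0281, h(4.95) ≈ 2.0732, h(5.3) ≈ 2.1163, h(5.65) ≈ 2.1576, h(6) ≈ 2.1972.
T_10 = (Δx/2)·[h(x_0) + 2h(x_1) + ... + 2h(x_{9}) + h(x_10)].
Sum ≈ 6.8982.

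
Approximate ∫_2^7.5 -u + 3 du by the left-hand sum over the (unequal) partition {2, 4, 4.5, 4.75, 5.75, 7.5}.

-5.4375

Subinterval widths: 2, 0.5, 0.25, 1, 1.75.
Left endpoints: 2, 4, 4.5, 4.75, 5.75.
f(2) = 1, f(4) = -1, f(4.5) = -1.5, f(4.75) = -1.75, f(5.75) = -2.75.
Sum = Σ Δu_i · f(u_i).
Sum = -5.4375.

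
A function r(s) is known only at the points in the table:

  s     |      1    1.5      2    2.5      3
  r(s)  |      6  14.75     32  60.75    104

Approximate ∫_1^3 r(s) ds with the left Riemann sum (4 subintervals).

Δs = 0.5.
Sum = 0.5·[6 + 14.75 + 32 + 60.75] = 56.75.

56.75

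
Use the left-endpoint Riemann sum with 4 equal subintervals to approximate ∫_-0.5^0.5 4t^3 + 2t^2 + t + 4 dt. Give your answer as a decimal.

Δt = (0.5 − (-0.5))/4 = 0.25.
Left endpoints: -0.5, -0.25, 0, 0.25.
f(-0.5) = 3.5, f(-0.25) = 3.8125, f(0) = 4, f(0.25) = 4.4375.
Sum = Δt · [f(-0.5) + f(-0.25) + f(0) + f(0.25)].
Sum = 3.9375.

3.9375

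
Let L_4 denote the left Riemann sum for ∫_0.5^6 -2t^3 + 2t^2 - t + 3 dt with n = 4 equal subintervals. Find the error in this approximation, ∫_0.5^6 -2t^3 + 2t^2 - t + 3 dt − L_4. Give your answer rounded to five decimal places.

Exact integral: ∫_0.5^6 f(t) dt ≈ -505.4270833.
L_4 ≈ -284.3027344.
Error ≈ -505.4270833 − (-284.3027344) ≈ -221.12435.

-221.12435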